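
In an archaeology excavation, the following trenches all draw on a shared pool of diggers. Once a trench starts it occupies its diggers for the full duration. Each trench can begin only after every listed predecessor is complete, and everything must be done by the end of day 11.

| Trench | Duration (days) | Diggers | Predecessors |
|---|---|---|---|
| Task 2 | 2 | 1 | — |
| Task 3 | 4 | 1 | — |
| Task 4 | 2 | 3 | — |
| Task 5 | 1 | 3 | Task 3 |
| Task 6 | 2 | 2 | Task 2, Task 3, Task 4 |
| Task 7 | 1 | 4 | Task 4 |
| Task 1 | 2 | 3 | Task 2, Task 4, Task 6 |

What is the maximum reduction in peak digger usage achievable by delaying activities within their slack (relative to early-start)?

1

Early-start peak: d1:5  d2:5  d3:5  d4:1  d5:5  d6:2  d7:3  d8:3  d9:0  d10:0  d11:0 ⇒ 5.
Leveled (Task 2@1, Task 3@1, Task 4@3, Task 5@5, Task 6@6, Task 7@8, Task 1@9): d1:2  d2:2  d3:4  d4:4  d5:3  d6:2  d7:2  d8:4  d9:3  d10:3  d11:0 ⇒ 4.
Reduction 5 − 4 = 1.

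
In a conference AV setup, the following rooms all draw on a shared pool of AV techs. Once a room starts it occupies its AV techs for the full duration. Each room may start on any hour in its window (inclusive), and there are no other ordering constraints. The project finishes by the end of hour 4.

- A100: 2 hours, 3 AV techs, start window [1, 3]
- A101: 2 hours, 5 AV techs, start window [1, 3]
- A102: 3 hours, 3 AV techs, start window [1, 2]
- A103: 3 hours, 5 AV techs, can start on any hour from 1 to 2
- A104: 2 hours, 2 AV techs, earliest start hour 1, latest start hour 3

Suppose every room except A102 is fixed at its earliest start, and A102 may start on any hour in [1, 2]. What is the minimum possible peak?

18

A102@1: h1:18  h2:18  h3:8  h4:0 → peak 18
A102@2: h1:15  h2:18  h3:8  h4:3 → peak 18
Best is A102@1, peak 18.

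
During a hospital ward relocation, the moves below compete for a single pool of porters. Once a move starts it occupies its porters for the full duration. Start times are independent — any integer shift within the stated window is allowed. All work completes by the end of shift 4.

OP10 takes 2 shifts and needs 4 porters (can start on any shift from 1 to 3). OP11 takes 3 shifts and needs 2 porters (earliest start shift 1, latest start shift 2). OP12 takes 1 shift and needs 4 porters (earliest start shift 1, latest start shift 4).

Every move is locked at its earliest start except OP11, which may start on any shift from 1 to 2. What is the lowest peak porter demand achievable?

8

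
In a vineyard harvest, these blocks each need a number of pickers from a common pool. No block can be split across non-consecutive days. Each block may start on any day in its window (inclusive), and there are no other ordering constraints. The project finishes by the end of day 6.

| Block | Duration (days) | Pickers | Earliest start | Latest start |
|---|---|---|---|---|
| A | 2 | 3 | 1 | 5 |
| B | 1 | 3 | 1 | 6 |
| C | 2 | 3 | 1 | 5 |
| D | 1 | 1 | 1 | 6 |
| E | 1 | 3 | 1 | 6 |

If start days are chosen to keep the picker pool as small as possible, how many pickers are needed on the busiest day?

4

Early-start (A@1, B@1, C@1, D@1, E@1) gives peak 13: d1:13  d2:6  d3:0  d4:0  d5:0  d6:0.
Shift B→3, C→4, E→6.
Schedule A@1, B@3, C@4, D@1, E@6: d1:4  d2:3  d3:3  d4:3  d5:3  d6:3 — peak 4.
Total picker-days = 19 over 6 days ⇒ peak ≥ ⌈19/6⌉ = 4, so 4 is optimal.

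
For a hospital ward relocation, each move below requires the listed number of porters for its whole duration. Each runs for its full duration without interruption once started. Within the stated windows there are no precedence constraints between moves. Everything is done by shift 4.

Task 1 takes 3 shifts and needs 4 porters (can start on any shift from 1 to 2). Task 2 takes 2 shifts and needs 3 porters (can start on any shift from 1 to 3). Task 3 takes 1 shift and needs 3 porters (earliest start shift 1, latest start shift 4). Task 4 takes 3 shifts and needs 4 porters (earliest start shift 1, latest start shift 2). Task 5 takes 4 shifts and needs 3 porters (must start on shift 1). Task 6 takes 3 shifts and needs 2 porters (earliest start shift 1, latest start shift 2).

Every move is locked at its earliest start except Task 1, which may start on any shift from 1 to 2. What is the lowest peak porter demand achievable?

16

Task 1@1: s1:19  s2:16  s3:13  s4:3 → peak 19
Task 1@2: s1:15  s2:16  s3:13  s4:7 → peak 16
Best is Task 1@2, peak 16.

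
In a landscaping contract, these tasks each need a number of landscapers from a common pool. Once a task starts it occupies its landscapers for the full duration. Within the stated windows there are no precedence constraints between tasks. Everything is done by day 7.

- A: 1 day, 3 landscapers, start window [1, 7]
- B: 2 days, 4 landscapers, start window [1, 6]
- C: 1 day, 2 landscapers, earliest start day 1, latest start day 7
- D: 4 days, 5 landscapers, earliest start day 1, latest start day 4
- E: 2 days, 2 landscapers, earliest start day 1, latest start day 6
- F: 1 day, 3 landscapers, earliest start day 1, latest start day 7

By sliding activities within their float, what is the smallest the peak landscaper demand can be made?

7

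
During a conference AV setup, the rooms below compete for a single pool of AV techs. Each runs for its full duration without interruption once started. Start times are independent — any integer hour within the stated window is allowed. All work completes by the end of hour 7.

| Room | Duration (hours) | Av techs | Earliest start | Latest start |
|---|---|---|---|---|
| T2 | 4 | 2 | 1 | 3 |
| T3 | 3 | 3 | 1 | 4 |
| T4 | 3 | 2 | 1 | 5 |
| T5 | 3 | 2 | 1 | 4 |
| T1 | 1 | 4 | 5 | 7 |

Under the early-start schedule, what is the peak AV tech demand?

9

Early-start schedule: T2@1, T3@1, T4@1, T5@1, T1@5.
Load per hour: hour 1: 9, hour 2: 9, hour 3: 9, hour 4: 2, hour 5: 4, hour 6: 0, hour 7: 0.
Peak is 9.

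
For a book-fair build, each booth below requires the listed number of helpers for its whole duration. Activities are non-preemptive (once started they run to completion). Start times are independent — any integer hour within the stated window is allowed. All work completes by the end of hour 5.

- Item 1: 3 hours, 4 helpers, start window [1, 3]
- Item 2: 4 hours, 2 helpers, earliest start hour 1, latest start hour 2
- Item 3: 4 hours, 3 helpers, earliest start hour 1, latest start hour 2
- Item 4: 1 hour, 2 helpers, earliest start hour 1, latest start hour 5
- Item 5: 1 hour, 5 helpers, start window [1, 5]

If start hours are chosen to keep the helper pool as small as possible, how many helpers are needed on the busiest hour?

Early-start (Item 1@1, Item 2@1, Item 3@1, Item 4@1, Item 5@1) gives peak 16: h1:16  h2:9  h3:9  h4:5  h5:0.
Shift Item 4→4, Item 5→5.
Schedule Item 1@1, Item 2@1, Item 3@1, Item 4@4, Item 5@5: h1:9  h2:9  h3:9  h4:7  h5:5 — peak 9.

9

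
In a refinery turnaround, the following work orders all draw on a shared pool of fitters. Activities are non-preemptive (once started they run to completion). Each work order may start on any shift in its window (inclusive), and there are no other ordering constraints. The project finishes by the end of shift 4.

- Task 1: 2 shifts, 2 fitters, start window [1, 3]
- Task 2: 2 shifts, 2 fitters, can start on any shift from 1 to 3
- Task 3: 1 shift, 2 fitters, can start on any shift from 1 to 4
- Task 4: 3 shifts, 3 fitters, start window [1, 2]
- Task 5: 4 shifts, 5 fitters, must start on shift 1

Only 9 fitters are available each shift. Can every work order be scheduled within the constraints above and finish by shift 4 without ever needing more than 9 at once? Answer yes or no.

no

Total fitter-shifts = 39; over 4 shifts the average is 39/4 > 9, so some shift must exceed 9.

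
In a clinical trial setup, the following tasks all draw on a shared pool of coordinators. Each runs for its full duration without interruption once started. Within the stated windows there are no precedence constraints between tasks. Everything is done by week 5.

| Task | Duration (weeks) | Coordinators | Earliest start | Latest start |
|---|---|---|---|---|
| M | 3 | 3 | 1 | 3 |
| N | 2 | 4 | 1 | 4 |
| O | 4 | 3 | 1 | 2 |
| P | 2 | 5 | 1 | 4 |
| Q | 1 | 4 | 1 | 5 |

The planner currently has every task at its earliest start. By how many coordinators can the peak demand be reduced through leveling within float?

Early-start peak: w1:19  w2:15  w3:6  w4:3  w5:0 ⇒ 19.
Leveled (M@1, N@1, O@1, P@4, Q@3): w1:10  w2:10  w3:10  w4:8  w5:5 ⇒ 10.
Reduction 19 − 10 = 9.

9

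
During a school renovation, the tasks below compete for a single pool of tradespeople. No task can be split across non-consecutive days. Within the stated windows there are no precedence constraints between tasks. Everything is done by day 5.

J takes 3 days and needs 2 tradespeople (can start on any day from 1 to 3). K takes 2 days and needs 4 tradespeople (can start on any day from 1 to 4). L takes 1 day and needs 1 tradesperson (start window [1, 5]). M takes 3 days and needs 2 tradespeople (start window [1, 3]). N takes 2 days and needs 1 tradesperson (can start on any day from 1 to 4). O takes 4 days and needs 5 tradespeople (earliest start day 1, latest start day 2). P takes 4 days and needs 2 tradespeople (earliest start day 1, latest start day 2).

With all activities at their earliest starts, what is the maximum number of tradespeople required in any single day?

Early-start schedule: J@1, K@1, L@1, M@1, N@1, O@1, P@1.
Load per day: day 1: 17, day 2: 16, day 3: 11, day 4: 7, day 5: 0.
Peak is 17.

17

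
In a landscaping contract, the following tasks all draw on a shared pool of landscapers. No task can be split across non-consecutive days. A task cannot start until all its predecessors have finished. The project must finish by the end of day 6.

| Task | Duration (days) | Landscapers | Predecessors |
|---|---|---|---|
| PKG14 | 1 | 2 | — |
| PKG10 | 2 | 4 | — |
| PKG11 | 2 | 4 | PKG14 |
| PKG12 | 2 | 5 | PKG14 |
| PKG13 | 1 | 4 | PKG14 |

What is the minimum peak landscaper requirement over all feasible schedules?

Early-start (PKG14@1, PKG10@1, PKG11@2, PKG12@2, PKG13@2) gives peak 17: d1:6  d2:17  d3:9  d4:0  d5:0  d6:0.
Shift PKG12→4, PKG13→3.
Schedule PKG14@1, PKG10@1, PKG11@2, PKG12@4, PKG13@3: d1:6  d2:8  d3:8  d4:5  d5:5  d6:0 — peak 8.

8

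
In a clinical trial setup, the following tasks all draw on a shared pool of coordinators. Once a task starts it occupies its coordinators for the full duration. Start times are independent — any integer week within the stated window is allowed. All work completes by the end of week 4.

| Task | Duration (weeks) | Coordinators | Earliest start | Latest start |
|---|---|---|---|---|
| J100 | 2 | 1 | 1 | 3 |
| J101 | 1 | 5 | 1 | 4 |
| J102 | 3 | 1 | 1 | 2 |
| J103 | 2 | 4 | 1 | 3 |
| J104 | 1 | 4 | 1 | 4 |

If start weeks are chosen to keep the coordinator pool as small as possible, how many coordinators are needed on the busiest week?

6

Early-start (J100@1, J101@1, J102@1, J103@1, J104@1) gives peak 15: w1:15  w2:6  w3:1  w4:0.
Shift J102→2, J103→2, J104→4.
Schedule J100@1, J101@1, J102@2, J103@2, J104@4: w1:6  w2:6  w3:5  w4:5 — peak 6.
Total coordinator-weeks = 22 over 4 weeks ⇒ peak ≥ ⌈22/4⌉ = 6, so 6 is optimal.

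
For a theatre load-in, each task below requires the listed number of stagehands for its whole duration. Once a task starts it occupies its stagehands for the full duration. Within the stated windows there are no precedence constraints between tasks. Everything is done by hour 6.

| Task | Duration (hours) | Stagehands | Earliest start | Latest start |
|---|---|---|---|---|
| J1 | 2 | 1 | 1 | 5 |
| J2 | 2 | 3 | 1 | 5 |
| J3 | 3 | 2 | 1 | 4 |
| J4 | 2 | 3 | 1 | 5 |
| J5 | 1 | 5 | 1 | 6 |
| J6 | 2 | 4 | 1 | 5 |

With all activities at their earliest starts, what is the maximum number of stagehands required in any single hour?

18

Early-start schedule: J1@1, J2@1, J3@1, J4@1, J5@1, J6@1.
Load per hour: hour 1: 18, hour 2: 13, hour 3: 2, hour 4: 0, hour 5: 0, hour 6: 0.
Peak is 18.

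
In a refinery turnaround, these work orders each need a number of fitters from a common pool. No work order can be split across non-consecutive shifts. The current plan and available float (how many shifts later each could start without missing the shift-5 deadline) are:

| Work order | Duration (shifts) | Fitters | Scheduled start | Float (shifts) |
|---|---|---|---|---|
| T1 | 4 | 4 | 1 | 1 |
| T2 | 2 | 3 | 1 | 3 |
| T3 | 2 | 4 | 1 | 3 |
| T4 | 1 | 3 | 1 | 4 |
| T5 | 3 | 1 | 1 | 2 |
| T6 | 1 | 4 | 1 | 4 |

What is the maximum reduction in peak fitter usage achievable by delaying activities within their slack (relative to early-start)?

Early-start peak: s1:19  s2:12  s3:5  s4:4  s5:0 ⇒ 19.
Leveled (T1@1, T2@1, T3@4, T4@3, T5@1, T6@5): s1:8  s2:8  s3:8  s4:8  s5:8 ⇒ 8.
Reduction 19 − 8 = 11.

11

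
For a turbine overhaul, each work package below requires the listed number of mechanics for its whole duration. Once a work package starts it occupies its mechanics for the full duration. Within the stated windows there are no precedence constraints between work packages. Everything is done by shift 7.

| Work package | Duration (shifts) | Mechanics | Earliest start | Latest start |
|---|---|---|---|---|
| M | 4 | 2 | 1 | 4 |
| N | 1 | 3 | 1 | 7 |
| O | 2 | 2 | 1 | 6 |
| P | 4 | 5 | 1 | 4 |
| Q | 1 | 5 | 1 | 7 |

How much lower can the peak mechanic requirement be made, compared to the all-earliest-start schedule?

Early-start peak: s1:17  s2:9  s3:7  s4:7  s5:0  s6:0  s7:0 ⇒ 17.
Leveled (M@1, N@1, O@1, P@3, Q@7): s1:7  s2:4  s3:7  s4:7  s5:5  s6:5  s7:5 ⇒ 7.
Reduction 17 − 7 = 10.

10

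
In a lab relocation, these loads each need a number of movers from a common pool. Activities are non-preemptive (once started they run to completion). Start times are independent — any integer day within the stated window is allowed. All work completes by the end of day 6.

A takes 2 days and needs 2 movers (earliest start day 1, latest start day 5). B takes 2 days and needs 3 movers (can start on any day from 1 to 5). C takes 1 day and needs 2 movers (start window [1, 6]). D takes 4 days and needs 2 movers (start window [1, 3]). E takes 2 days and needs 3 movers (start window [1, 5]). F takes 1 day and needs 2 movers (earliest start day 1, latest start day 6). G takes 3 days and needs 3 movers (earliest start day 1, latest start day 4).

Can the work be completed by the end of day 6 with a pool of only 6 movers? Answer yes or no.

Total mover-days = 37; over 6 days the average is 37/6 > 6, so some day must exceed 6.

no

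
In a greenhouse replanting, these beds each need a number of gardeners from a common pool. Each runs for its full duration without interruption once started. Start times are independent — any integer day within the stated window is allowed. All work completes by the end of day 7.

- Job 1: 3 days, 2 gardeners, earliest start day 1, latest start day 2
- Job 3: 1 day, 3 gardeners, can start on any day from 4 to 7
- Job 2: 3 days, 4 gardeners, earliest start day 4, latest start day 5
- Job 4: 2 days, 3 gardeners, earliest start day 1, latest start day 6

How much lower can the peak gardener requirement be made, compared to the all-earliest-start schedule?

2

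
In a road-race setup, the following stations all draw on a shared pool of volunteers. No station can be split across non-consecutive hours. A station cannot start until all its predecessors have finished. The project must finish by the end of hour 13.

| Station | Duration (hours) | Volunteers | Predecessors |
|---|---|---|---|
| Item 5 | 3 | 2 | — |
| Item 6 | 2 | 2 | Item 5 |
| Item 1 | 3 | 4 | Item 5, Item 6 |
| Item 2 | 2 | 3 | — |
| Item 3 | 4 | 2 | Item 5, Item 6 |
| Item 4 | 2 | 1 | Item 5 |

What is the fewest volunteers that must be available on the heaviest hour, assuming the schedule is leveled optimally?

Early-start (Item 5@1, Item 6@4, Item 1@6, Item 2@1, Item 3@6, Item 4@4) gives peak 6: h1:5  h2:5  h3:2  h4:3  h5:3  h6:6  h7:6  h8:6  h9:2  h10:0  h11:0  h12:0  h13:0.
Shift Item 3→9.
Schedule Item 5@1, Item 6@4, Item 1@6, Item 2@1, Item 3@9, Item 4@4: h1:5  h2:5  h3:2  h4:3  h5:3  h6:4  h7:4  h8:4  h9:2  h10:2  h11:2  h12:2  h13:0 — peak 5.

5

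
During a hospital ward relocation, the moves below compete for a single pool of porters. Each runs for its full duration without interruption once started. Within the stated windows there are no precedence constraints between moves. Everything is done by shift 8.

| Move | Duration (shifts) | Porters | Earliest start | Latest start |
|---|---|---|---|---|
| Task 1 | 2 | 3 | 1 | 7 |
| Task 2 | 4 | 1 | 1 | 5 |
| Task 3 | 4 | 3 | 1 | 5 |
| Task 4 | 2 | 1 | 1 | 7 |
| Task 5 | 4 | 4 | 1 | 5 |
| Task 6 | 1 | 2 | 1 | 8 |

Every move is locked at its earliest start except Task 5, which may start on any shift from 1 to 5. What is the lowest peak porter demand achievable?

10

Task 5@1: s1:14  s2:12  s3:8  s4:8  s5:0  s6:0  s7:0  s8:0 → peak 14
Task 5@2: s1:10  s2:12  s3:8  s4:8  s5:4  s6:0  s7:0  s8:0 → peak 12
Task 5@3: s1:10  s2:8  s3:8  s4:8  s5:4  s6:4  s7:0  s8:0 → peak 10
Task 5@4: s1:10  s2:8  s3:4  s4:8  s5:4  s6:4  s7:4  s8:0 → peak 10
Task 5@5: s1:10  s2:8  s3:4  s4:4  s5:4  s6:4  s7:4  s8:4 → peak 10
Best is Task 5@3, peak 10.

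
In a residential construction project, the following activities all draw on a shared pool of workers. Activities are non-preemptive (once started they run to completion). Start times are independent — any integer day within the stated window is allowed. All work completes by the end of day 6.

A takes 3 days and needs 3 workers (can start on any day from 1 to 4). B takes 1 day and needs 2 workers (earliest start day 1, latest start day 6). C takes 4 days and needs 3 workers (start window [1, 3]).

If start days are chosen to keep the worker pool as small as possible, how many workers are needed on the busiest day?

Early-start (A@1, B@1, C@1) gives peak 8: d1:8  d2:6  d3:6  d4:3  d5:0  d6:0.
Shift C→2.
Schedule A@1, B@1, C@2: d1:5  d2:6  d3:6  d4:3  d5:3  d6:0 — peak 6.

6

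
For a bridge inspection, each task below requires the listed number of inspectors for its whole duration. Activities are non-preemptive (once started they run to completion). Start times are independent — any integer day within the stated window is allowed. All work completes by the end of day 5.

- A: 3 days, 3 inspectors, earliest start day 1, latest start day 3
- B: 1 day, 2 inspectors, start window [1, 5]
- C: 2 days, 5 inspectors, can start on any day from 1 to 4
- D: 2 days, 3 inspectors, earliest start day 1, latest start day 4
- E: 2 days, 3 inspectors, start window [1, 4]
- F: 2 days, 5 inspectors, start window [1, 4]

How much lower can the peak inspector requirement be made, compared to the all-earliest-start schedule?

11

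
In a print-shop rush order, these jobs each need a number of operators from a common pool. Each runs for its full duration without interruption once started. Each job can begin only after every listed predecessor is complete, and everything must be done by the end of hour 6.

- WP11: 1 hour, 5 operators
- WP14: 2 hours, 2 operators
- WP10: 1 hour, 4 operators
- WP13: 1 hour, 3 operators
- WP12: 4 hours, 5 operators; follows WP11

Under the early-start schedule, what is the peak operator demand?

14

Early-start schedule: WP11@1, WP14@1, WP10@1, WP13@1, WP12@2.
Load per hour: hour 1: 14, hour 2: 7, hour 3: 5, hour 4: 5, hour 5: 5, hour 6: 0.
Peak is 14.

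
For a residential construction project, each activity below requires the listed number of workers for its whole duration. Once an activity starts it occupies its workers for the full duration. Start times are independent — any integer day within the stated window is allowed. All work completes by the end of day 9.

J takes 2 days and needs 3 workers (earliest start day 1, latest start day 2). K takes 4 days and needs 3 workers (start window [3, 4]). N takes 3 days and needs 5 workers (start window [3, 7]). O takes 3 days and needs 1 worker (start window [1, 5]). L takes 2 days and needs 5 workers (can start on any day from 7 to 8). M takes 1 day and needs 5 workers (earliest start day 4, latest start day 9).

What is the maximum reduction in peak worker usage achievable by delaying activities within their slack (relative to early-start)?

Early-start peak: d1:4  d2:4  d3:9  d4:13  d5:8  d6:3  d7:5  d8:5  d9:0 ⇒ 13.
Leveled (J@1, K@3, N@4, O@1, L@7, M@9): d1:4  d2:4  d3:4  d4:8  d5:8  d6:8  d7:5  d8:5  d9:5 ⇒ 8.
Reduction 13 − 8 = 5.

5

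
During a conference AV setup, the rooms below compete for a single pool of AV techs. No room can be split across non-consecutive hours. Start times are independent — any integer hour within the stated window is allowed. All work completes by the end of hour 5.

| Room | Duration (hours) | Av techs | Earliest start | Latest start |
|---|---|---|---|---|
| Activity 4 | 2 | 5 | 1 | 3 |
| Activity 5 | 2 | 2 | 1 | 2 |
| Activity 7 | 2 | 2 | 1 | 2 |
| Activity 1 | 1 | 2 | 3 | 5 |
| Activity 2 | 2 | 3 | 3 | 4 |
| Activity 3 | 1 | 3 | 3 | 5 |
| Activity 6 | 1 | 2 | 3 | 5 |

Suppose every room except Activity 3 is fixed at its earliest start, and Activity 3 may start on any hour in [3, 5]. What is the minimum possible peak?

Activity 3@3: h1:9  h2:9  h3:10  h4:3  h5:0 → peak 10
Activity 3@4: h1:9  h2:9  h3:7  h4:6  h5:0 → peak 9
Activity 3@5: h1:9  h2:9  h3:7  h4:3  h5:3 → peak 9
Best is Activity 3@4, peak 9.

9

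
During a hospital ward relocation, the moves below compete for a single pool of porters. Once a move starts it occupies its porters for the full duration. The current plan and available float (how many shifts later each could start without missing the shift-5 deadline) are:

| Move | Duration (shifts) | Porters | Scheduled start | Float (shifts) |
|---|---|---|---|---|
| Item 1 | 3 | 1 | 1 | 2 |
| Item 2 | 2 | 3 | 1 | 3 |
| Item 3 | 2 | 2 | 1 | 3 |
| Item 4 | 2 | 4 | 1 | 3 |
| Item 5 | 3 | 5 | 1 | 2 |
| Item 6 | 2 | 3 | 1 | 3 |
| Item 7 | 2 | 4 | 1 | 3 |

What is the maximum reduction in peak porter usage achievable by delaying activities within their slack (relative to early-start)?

11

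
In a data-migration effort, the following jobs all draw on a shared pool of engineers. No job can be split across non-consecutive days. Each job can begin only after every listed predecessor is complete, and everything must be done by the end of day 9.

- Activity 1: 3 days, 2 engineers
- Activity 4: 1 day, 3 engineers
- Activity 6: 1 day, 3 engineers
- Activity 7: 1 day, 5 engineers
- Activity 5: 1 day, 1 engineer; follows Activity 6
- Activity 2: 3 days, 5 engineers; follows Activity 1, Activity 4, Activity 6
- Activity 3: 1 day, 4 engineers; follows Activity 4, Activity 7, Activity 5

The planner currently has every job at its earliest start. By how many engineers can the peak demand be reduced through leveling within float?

Early-start peak: d1:13  d2:3  d3:6  d4:5  d5:5  d6:5  d7:0  d8:0  d9:0 ⇒ 13.
Leveled (Activity 1@1, Activity 4@1, Activity 6@2, Activity 7@4, Activity 5@3, Activity 2@5, Activity 3@8): d1:5  d2:5  d3:3  d4:5  d5:5  d6:5  d7:5  d8:4  d9:0 ⇒ 5.
Reduction 13 − 5 = 8.

8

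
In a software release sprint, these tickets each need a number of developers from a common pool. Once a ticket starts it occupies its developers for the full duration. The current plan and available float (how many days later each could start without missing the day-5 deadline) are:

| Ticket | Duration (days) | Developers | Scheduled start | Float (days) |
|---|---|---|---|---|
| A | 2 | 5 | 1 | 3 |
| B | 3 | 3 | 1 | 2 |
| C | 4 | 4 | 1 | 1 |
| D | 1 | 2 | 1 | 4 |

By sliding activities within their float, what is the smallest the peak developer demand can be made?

Early-start (A@1, B@1, C@1, D@1) gives peak 14: d1:14  d2:12  d3:7  d4:4  d5:0.
Shift B→3, D→3.
Schedule A@1, B@3, C@1, D@3: d1:9  d2:9  d3:9  d4:7  d5:3 — peak 9.

9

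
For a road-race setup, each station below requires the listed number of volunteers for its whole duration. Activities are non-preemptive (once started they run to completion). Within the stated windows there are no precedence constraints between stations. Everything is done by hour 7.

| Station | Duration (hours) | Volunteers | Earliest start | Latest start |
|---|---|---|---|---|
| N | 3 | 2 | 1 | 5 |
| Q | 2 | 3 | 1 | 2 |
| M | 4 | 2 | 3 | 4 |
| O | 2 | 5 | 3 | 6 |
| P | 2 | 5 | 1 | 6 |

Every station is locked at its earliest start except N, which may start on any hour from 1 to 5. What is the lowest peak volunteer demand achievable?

8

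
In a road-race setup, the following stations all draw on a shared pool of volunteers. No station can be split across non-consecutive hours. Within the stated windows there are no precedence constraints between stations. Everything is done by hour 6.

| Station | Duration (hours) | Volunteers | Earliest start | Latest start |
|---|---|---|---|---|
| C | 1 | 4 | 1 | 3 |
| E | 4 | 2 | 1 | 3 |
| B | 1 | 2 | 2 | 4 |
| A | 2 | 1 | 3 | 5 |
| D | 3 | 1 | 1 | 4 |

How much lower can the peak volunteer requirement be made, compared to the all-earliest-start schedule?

3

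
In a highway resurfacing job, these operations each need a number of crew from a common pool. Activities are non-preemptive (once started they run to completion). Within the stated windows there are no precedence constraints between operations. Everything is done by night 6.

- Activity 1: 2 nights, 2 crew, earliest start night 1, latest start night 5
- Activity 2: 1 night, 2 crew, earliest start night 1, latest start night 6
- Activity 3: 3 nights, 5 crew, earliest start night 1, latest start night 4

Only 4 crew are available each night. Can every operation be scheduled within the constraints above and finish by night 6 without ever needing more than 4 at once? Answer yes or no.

The minimum achievable peak is 5; 4 < 5, so no feasible schedule stays within the cap.

no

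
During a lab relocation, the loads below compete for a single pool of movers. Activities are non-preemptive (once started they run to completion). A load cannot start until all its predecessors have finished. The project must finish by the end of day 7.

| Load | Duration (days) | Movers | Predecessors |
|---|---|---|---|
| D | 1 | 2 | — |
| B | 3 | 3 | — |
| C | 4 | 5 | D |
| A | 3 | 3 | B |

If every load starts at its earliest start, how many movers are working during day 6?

3

At early start, day 6 has: A.
Demand: 3 = 3.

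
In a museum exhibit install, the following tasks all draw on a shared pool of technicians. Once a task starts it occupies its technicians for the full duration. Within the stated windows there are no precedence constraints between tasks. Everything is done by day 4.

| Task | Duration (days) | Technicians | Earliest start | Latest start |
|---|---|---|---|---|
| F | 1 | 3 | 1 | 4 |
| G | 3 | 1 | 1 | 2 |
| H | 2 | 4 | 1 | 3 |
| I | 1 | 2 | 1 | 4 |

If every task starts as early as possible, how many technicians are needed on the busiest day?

Early-start schedule: F@1, G@1, H@1, I@1.
Load per day: day 1: 10, day 2: 5, day 3: 1, day 4: 0.
Peak is 10.

10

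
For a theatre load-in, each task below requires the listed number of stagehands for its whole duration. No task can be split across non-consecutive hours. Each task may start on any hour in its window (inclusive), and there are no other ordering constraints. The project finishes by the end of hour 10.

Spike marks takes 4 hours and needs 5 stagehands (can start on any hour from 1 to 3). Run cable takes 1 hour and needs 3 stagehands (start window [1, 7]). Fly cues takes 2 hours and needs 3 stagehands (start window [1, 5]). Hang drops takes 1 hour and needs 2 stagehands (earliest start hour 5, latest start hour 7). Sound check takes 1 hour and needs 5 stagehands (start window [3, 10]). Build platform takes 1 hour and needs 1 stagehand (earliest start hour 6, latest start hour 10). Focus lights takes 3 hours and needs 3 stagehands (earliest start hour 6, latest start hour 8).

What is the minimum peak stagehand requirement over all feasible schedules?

Early-start (Spike marks@1, Run cable@1, Fly cues@1, Hang drops@5, Sound check@3, Build platform@6, Focus lights@6) gives peak 11: h1:11  h2:8  h3:10  h4:5  h5:2  h6:4  h7:3  h8:3  h9:0  h10:0.
Shift Run cable→5, Fly cues→5, Hang drops→6, Sound check→7, Focus lights→8.
Schedule Spike marks@1, Run cable@5, Fly cues@5, Hang drops@6, Sound check@7, Build platform@6, Focus lights@8: h1:5  h2:5  h3:5  h4:5  h5:6  h6:6  h7:5  h8:3  h9:3  h10:3 — peak 6.

6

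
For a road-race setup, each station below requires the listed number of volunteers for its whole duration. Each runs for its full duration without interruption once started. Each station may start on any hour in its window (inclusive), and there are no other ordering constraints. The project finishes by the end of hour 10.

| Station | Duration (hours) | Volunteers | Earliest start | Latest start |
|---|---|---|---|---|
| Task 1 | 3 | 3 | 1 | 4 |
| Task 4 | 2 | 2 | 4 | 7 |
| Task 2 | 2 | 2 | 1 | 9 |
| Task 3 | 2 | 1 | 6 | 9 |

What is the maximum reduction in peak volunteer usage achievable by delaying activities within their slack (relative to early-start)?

Early-start peak: h1:5  h2:5  h3:3  h4:2  h5:2  h6:1  h7:1  h8:0  h9:0  h10:0 ⇒ 5.
Leveled (Task 1@1, Task 4@4, Task 2@6, Task 3@6): h1:3  h2:3  h3:3  h4:2  h5:2  h6:3  h7:3  h8:0  h9:0  h10:0 ⇒ 3.
Reduction 5 − 3 = 2.

2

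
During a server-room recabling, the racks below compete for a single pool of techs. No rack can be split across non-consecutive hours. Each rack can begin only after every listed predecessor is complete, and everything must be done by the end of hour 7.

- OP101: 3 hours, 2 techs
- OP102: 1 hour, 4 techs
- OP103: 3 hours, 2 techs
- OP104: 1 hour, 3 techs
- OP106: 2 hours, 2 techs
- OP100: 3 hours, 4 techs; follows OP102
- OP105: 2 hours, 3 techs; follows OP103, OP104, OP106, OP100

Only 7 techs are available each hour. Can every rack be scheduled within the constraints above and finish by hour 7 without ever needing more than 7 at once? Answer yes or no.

yes

Schedule OP101@5, OP102@1, OP103@1, OP104@5, OP106@4, OP100@2, OP105@6: h1:6  h2:6  h3:6  h4:6  h5:7  h6:5  h7:5 — peak 7 ≤ 7.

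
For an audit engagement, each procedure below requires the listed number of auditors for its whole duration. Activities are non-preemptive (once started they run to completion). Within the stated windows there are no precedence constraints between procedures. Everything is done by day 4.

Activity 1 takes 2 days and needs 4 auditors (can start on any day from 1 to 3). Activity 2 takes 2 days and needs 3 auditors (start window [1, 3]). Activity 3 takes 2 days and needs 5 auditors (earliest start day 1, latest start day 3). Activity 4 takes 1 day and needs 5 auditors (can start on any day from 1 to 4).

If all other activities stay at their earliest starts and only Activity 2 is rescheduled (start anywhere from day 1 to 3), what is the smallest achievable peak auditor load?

Activity 2@1: d1:17  d2:12  d3:0  d4:0 → peak 17
Activity 2@2: d1:14  d2:12  d3:3  d4:0 → peak 14
Activity 2@3: d1:14  d2:9  d3:3  d4:3 → peak 14
Best is Activity 2@2, peak 14.

14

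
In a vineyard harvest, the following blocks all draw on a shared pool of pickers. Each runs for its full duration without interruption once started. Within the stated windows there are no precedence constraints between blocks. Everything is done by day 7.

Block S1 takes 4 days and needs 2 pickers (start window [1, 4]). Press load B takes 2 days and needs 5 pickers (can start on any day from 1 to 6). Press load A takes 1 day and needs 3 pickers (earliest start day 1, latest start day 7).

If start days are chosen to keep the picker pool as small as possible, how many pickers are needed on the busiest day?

Early-start (Block S1@1, Press load B@1, Press load A@1) gives peak 10: d1:10  d2:7  d3:2  d4:2  d5:0  d6:0  d7:0.
Shift Press load B→5.
Schedule Block S1@1, Press load B@5, Press load A@1: d1:5  d2:2  d3:2  d4:2  d5:5  d6:5  d7:0 — peak 5.

5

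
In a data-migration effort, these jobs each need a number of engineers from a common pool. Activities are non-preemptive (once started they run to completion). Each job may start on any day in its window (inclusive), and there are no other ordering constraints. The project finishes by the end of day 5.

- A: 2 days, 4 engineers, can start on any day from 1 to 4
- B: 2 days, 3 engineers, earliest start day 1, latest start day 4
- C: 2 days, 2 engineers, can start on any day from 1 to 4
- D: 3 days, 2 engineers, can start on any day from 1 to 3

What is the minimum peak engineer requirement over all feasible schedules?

6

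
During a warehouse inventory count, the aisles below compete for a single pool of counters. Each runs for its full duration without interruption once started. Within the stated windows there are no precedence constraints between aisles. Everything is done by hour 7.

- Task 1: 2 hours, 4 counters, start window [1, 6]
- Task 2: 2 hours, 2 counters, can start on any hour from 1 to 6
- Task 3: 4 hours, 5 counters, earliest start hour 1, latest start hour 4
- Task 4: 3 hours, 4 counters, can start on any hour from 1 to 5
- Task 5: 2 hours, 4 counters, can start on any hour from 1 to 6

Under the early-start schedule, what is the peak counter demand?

19

Early-start schedule: Task 1@1, Task 2@1, Task 3@1, Task 4@1, Task 5@1.
Load per hour: hour 1: 19, hour 2: 19, hour 3: 9, hour 4: 5, hour 5: 0, hour 6: 0, hour 7: 0.
Peak is 19.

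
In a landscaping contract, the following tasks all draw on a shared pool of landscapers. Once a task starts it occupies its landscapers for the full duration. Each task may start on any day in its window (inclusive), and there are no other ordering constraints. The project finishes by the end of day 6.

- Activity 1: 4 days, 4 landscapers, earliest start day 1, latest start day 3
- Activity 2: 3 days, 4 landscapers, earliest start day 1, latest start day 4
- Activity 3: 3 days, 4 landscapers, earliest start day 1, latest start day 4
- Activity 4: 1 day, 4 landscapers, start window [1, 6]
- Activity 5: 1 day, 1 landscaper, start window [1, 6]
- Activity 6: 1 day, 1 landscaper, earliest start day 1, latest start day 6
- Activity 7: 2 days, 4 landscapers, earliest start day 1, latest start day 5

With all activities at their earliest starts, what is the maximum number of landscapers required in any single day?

Early-start schedule: Activity 1@1, Activity 2@1, Activity 3@1, Activity 4@1, Activity 5@1, Activity 6@1, Activity 7@1.
Load per day: day 1: 22, day 2: 16, day 3: 12, day 4: 4, day 5: 0, day 6: 0.
Peak is 22.

22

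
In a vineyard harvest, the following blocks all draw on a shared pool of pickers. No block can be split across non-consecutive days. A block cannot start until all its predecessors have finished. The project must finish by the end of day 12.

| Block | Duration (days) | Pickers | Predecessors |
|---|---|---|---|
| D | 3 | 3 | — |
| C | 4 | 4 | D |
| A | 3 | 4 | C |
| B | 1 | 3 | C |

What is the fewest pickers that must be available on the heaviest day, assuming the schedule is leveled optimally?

4

Early-start (D@1, C@4, A@8, B@8) gives peak 7: d1:3  d2:3  d3:3  d4:4  d5:4  d6:4  d7:4  d8:7  d9:4  d10:4  d11:0  d12:0.
Shift B→11.
Schedule D@1, C@4, A@8, B@11: d1:3  d2:3  d3:3  d4:4  d5:4  d6:4  d7:4  d8:4  d9:4  d10:4  d11:3  d12:0 — peak 4.
Total picker-days = 40 over 12 days ⇒ peak ≥ ⌈40/12⌉ = 4, so 4 is optimal.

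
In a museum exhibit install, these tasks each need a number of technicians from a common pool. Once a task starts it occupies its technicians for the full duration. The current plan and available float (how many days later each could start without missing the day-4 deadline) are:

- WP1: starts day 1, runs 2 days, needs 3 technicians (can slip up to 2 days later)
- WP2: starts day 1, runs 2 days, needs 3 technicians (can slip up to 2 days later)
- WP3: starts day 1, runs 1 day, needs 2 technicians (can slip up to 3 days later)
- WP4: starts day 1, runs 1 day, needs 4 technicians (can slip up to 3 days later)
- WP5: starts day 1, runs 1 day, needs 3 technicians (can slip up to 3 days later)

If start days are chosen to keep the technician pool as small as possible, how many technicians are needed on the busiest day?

Early-start (WP1@1, WP2@1, WP3@1, WP4@1, WP5@1) gives peak 15: d1:15  d2:6  d3:0  d4:0.
Shift WP3→3, WP4→3, WP5→4.
Schedule WP1@1, WP2@1, WP3@3, WP4@3, WP5@4: d1:6  d2:6  d3:6  d4:3 — peak 6.
Total technician-days = 21 over 4 days ⇒ peak ≥ ⌈21/4⌉ = 6, so 6 is optimal.

6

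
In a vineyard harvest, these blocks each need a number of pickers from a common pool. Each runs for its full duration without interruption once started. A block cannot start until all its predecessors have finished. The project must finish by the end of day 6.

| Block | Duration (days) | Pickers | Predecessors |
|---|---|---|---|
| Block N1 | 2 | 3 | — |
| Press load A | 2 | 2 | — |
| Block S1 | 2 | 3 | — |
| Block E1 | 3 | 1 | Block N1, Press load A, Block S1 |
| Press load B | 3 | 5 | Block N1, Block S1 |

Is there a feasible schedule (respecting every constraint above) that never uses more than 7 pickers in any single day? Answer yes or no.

The minimum achievable peak is 8; 7 < 8, so no feasible schedule stays within the cap.

no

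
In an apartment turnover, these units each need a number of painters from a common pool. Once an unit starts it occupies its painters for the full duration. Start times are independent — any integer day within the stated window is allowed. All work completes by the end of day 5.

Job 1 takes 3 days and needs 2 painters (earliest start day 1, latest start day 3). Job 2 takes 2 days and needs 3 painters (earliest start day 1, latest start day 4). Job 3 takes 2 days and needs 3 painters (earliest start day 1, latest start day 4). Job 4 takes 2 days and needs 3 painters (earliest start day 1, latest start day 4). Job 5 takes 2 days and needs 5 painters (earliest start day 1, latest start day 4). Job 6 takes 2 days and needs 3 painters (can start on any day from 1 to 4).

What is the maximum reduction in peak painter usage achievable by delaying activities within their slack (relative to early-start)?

Early-start peak: d1:19  d2:19  d3:2  d4:0  d5:0 ⇒ 19.
Leveled (Job 1@1, Job 2@1, Job 3@3, Job 4@3, Job 5@1, Job 6@4): d1:10  d2:10  d3:8  d4:9  d5:3 ⇒ 10.
Reduction 19 − 10 = 9.

9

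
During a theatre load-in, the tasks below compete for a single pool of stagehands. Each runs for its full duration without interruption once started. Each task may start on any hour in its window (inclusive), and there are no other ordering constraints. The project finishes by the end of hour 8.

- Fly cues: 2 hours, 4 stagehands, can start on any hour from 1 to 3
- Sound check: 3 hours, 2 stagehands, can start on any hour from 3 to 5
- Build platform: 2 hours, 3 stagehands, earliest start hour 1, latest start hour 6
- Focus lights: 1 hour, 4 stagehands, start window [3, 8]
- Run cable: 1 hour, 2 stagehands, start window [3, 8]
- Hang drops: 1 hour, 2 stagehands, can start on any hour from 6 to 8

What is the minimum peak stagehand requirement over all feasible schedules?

4

Early-start (Fly cues@1, Sound check@3, Build platform@1, Focus lights@3, Run cable@3, Hang drops@6) gives peak 8: h1:7  h2:7  h3:8  h4:2  h5:2  h6:2  h7:0  h8:0.
Shift Sound check→5, Build platform→3, Focus lights→8, Run cable→5.
Schedule Fly cues@1, Sound check@5, Build platform@3, Focus lights@8, Run cable@5, Hang drops@6: h1:4  h2:4  h3:3  h4:3  h5:4  h6:4  h7:2  h8:4 — peak 4.
Total stagehand-hours = 28 over 8 hours ⇒ peak ≥ ⌈28/8⌉ = 4, so 4 is optimal.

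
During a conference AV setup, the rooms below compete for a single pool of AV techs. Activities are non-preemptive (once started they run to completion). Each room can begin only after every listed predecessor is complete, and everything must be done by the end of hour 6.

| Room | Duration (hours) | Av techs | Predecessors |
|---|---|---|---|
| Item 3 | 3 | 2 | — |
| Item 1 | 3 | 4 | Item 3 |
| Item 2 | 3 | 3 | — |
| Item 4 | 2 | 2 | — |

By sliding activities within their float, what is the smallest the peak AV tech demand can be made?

Early-start (Item 3@1, Item 1@4, Item 2@1, Item 4@1) gives peak 7: h1:7  h2:7  h3:5  h4:4  h5:4  h6:4.
Shift Item 4→4.
Schedule Item 3@1, Item 1@4, Item 2@1, Item 4@4: h1:5  h2:5  h3:5  h4:6  h5:6  h6:4 — peak 6.
Total AV tech-hours = 31 over 6 hours ⇒ peak ≥ ⌈31/6⌉ = 6, so 6 is optimal.

6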